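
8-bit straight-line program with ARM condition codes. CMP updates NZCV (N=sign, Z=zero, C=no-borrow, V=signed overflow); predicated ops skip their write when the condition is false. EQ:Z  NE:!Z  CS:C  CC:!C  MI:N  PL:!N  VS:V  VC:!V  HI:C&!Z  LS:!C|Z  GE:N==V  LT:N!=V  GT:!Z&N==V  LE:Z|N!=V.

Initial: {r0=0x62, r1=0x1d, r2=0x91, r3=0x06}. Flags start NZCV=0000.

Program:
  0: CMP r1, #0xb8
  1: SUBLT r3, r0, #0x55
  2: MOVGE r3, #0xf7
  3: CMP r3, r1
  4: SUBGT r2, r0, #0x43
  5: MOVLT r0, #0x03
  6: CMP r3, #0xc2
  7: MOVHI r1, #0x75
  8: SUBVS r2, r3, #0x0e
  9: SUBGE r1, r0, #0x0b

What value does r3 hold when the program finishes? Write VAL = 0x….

0: ✓ CMP  NZCV=0000
1: · SUBLT
2: ✓ MOVGE  r3←0xf7
3: ✓ CMP  NZCV=1010
4: · SUBGT
5: ✓ MOVLT  r0←0x03
6: ✓ CMP  NZCV=0010
7: ✓ MOVHI  r1←0x75
8: · SUBVS
9: ✓ SUBGE  r1←0xf8

VAL = 0xf7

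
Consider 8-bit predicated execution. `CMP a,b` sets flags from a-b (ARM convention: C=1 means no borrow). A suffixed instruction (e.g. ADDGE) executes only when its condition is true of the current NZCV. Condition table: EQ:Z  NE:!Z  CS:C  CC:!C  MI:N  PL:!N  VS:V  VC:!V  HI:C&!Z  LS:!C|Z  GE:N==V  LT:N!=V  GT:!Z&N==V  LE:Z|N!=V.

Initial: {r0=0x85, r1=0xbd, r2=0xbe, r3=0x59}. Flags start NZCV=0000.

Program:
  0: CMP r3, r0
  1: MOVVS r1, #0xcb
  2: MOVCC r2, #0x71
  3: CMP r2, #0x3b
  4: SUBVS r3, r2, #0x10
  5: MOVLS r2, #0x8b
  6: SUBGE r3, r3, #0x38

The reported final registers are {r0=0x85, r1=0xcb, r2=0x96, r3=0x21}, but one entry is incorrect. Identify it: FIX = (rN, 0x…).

FIX = (r2, 0x71)

[0] flags=1001 → (cmp)
[1] flags=1001 VS?T → r1=0xcb
[2] flags=1001 CC?T → r2=0x71
[3] flags=0010 → (cmp)
[4] flags=0010 VS?F → skip
[5] flags=0010 LS?F → skip
[6] flags=0010 GE?T → r3=0x21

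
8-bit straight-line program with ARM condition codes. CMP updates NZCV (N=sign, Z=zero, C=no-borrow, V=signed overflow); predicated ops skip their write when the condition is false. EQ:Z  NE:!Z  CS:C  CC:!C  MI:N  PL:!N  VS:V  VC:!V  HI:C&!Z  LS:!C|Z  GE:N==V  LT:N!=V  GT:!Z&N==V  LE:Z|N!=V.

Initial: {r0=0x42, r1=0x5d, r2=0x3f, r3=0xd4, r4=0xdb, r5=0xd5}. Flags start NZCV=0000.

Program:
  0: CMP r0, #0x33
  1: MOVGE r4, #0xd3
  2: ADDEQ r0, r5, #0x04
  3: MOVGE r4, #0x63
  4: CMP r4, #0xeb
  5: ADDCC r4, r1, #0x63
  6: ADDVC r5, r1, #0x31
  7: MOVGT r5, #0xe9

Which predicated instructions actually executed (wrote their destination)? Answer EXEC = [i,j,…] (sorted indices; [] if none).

0: ✓ CMP  NZCV=0010
1: ✓ MOVGE  r4←0xd3
2: · ADDEQ
3: ✓ MOVGE  r4←0x63
4: ✓ CMP  NZCV=0000
5: ✓ ADDCC  r4←0xc0
6: ✓ ADDVC  r5←0x8e
7: ✓ MOVGT  r5←0xe9

EXEC = [1,3,5,6,7]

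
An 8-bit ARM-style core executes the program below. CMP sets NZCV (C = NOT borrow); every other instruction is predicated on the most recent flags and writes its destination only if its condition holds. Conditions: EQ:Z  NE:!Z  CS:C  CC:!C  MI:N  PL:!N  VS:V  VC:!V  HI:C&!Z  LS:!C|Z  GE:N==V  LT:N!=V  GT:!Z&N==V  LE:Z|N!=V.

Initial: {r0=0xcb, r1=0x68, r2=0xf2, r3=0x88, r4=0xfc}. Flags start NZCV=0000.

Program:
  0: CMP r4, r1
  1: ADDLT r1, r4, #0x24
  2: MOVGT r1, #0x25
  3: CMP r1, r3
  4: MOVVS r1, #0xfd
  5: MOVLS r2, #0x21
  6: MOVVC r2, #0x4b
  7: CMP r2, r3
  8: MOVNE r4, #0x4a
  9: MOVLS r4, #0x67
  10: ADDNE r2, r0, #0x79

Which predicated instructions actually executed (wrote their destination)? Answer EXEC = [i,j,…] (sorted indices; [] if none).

0: ✓ CMP  NZCV=1010
1: ✓ ADDLT  r1←0x20
2: · MOVGT
3: ✓ CMP  NZCV=1001
4: ✓ MOVVS  r1←0xfd
5: ✓ MOVLS  r2←0x21
6: · MOVVC
7: ✓ CMP  NZCV=1001
8: ✓ MOVNE  r4←0x4a
9: ✓ MOVLS  r4←0x67
10: ✓ ADDNE  r2←0x44

EXEC = [1,4,5,8,9,10]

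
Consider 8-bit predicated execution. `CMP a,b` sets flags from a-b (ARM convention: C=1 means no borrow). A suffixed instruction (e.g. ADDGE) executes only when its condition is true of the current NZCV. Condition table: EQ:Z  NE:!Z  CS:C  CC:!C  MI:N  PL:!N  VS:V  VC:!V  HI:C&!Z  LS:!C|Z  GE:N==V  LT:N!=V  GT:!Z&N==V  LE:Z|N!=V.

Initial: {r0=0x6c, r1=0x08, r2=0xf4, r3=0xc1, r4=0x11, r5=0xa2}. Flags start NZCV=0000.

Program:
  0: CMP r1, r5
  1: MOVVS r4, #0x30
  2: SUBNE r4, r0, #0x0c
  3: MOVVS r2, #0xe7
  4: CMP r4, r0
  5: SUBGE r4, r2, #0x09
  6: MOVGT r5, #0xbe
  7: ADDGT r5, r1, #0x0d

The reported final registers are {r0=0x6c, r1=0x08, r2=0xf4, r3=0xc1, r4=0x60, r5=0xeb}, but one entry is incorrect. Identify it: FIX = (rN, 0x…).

0: ✓ CMP  NZCV=0000
1: · MOVVS
2: ✓ SUBNE  r4←0x60
3: · MOVVS
4: ✓ CMP  NZCV=1000
5: · SUBGE
6: · MOVGT
7: · ADDGT

FIX = (r5, 0xa2)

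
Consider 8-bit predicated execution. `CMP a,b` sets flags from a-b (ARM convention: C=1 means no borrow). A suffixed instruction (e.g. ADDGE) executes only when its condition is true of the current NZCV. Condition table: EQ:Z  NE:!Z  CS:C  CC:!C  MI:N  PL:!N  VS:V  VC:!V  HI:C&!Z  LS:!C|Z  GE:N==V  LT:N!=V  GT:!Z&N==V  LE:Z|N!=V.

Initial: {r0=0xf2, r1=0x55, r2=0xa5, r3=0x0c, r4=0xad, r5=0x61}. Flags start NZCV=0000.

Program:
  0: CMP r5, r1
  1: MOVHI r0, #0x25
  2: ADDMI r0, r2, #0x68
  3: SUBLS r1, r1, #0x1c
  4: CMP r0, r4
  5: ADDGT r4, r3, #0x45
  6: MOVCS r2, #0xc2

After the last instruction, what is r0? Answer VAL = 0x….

VAL = 0x25

0: ✓ CMP  NZCV=0010
1: ✓ MOVHI  r0←0x25
2: · ADDMI
3: · SUBLS
4: ✓ CMP  NZCV=0000
5: ✓ ADDGT  r4←0x51
6: · MOVCS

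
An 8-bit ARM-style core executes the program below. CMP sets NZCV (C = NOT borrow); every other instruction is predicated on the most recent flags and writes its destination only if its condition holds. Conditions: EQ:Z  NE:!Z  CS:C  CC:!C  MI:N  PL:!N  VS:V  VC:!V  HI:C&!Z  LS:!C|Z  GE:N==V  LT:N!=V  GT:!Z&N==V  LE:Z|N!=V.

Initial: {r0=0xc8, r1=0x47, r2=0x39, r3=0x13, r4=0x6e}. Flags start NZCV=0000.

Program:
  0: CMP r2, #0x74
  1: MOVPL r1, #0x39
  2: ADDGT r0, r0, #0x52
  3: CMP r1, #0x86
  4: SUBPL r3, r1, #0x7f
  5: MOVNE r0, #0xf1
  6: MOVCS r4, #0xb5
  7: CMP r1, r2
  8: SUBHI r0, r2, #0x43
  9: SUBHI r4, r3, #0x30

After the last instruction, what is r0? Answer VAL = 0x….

VAL = 0xf6

0: ✓ CMP  NZCV=1000
1: · MOVPL
2: · ADDGT
3: ✓ CMP  NZCV=1001
4: · SUBPL
5: ✓ MOVNE  r0←0xf1
6: · MOVCS
7: ✓ CMP  NZCV=0010
8: ✓ SUBHI  r0←0xf6
9: ✓ SUBHI  r4←0xe3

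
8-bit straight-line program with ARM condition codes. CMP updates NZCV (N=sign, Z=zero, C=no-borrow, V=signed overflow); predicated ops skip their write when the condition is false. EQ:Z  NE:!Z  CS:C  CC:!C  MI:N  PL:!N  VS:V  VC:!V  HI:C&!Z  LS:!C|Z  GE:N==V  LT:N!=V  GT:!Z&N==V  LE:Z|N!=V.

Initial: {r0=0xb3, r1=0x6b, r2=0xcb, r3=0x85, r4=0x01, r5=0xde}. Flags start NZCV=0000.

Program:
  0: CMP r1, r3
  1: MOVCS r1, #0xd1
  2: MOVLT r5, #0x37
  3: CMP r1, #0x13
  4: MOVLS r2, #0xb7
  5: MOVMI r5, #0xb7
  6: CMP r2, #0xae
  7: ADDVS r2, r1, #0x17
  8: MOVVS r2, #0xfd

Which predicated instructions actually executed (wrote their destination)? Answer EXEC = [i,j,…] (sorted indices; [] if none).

EXEC = []

[0] flags=1001 → (cmp)
[1] flags=1001 CS?F → skip
[2] flags=1001 LT?F → skip
[3] flags=0010 → (cmp)
[4] flags=0010 LS?F → skip
[5] flags=0010 MI?F → skip
[6] flags=0010 → (cmp)
[7] flags=0010 VS?F → skip
[8] flags=0010 VS?F → skip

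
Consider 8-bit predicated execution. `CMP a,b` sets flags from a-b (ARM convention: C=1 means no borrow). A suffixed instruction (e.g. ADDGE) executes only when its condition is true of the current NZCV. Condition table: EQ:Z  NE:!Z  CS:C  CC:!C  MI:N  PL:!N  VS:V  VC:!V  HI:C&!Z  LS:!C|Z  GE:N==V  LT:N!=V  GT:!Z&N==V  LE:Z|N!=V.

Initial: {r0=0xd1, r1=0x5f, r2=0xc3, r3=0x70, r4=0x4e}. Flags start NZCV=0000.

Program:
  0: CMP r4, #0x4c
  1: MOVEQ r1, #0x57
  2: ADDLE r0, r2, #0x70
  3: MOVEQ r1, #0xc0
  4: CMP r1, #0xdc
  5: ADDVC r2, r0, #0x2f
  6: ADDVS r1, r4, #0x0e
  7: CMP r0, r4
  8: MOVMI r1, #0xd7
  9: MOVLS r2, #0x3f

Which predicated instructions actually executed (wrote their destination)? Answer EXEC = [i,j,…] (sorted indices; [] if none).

[0] flags=0010 → (cmp)
[1] flags=0010 EQ?F → skip
[2] flags=0010 LE?F → skip
[3] flags=0010 EQ?F → skip
[4] flags=1001 → (cmp)
[5] flags=1001 VC?F → skip
[6] flags=1001 VS?T → r1=0x5c
[7] flags=1010 → (cmp)
[8] flags=1010 MI?T → r1=0xd7
[9] flags=1010 LS?F → skip

EXEC = [6,8]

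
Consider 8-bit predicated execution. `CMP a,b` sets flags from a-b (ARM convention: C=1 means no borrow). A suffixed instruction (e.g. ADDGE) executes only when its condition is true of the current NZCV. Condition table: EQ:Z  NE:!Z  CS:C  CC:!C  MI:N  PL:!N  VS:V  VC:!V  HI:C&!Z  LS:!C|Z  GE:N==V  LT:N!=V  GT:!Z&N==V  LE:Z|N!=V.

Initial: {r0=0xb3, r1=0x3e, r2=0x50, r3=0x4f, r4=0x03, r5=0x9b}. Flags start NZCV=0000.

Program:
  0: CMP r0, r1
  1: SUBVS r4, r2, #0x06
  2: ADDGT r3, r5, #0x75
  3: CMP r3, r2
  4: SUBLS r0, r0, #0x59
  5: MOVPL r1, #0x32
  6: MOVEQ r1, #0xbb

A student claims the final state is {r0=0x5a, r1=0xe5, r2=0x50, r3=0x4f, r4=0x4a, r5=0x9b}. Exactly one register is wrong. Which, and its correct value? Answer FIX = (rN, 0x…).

[0] flags=0011 → (cmp)
[1] flags=0011 VS?T → r4=0x4a
[2] flags=0011 GT?F → skip
[3] flags=1000 → (cmp)
[4] flags=1000 LS?T → r0=0x5a
[5] flags=1000 PL?F → skip
[6] flags=1000 EQ?F → skip

FIX = (r1, 0x3e)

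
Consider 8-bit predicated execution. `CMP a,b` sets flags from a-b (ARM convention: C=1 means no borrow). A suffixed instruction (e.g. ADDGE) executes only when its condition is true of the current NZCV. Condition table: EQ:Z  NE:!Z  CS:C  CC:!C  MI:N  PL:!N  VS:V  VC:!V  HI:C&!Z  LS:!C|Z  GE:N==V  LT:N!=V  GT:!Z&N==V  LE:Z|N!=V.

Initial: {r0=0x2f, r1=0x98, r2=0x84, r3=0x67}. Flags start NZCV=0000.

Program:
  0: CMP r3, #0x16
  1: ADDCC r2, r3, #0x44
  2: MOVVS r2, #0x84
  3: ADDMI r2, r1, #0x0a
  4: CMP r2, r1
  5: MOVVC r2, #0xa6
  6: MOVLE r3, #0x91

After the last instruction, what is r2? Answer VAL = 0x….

VAL = 0xa6

[0] flags=0010 → (cmp)
[1] flags=0010 CC?F → skip
[2] flags=0010 VS?F → skip
[3] flags=0010 MI?F → skip
[4] flags=1000 → (cmp)
[5] flags=1000 VC?T → r2=0xa6
[6] flags=1000 LE?T → r3=0x91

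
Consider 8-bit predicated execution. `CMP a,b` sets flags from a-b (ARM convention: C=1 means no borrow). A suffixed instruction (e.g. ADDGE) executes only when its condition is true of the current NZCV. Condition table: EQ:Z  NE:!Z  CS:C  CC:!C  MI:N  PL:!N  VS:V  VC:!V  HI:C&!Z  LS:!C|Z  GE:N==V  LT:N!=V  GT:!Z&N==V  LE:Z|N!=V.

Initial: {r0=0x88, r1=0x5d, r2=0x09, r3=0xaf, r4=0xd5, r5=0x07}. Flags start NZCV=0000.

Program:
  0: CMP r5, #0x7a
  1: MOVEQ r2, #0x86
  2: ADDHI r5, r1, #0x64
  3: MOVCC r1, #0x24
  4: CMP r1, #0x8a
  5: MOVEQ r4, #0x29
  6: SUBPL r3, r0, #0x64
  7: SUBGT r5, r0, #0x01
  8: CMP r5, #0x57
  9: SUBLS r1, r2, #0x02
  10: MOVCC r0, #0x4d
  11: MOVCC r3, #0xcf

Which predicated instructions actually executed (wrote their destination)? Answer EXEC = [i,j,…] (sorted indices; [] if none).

EXEC = [3,7]

[0] flags=1000 → (cmp)
[1] flags=1000 EQ?F → skip
[2] flags=1000 HI?F → skip
[3] flags=1000 CC?T → r1=0x24
[4] flags=1001 → (cmp)
[5] flags=1001 EQ?F → skip
[6] flags=1001 PL?F → skip
[7] flags=1001 GT?T → r5=0x87
[8] flags=0011 → (cmp)
[9] flags=0011 LS?F → skip
[10] flags=0011 CC?F → skip
[11] flags=0011 CC?F → skip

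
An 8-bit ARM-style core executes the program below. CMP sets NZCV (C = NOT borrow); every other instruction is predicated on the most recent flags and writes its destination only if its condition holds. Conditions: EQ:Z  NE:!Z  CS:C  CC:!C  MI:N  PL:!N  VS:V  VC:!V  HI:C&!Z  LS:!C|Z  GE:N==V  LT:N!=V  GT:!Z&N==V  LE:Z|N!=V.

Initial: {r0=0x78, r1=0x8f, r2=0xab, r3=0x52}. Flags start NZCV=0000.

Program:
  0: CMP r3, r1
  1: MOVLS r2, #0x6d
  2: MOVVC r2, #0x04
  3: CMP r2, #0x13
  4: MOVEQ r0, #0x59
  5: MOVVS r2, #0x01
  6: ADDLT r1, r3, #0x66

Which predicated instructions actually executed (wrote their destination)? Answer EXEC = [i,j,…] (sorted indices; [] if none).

EXEC = [1]

[0] flags=1001 → (cmp)
[1] flags=1001 LS?T → r2=0x6d
[2] flags=1001 VC?F → skip
[3] flags=0010 → (cmp)
[4] flags=0010 EQ?F → skip
[5] flags=0010 VS?F → skip
[6] flags=0010 LT?F → skip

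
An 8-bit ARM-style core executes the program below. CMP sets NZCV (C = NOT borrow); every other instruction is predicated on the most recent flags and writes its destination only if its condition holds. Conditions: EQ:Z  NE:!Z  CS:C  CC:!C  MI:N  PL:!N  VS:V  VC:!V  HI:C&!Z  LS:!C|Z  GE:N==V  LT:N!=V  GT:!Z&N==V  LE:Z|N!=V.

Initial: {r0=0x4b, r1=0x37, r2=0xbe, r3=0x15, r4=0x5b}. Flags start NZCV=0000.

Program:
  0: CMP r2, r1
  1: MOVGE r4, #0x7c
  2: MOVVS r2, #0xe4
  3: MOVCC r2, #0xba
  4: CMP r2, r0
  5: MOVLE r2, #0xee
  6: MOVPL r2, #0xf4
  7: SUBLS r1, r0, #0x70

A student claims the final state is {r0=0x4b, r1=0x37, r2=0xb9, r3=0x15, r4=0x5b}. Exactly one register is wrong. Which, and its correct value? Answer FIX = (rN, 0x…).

FIX = (r2, 0xf4)

0: ✓ CMP  NZCV=1010
1: · MOVGE
2: · MOVVS
3: · MOVCC
4: ✓ CMP  NZCV=0011
5: ✓ MOVLE  r2←0xee
6: ✓ MOVPL  r2←0xf4
7: · SUBLS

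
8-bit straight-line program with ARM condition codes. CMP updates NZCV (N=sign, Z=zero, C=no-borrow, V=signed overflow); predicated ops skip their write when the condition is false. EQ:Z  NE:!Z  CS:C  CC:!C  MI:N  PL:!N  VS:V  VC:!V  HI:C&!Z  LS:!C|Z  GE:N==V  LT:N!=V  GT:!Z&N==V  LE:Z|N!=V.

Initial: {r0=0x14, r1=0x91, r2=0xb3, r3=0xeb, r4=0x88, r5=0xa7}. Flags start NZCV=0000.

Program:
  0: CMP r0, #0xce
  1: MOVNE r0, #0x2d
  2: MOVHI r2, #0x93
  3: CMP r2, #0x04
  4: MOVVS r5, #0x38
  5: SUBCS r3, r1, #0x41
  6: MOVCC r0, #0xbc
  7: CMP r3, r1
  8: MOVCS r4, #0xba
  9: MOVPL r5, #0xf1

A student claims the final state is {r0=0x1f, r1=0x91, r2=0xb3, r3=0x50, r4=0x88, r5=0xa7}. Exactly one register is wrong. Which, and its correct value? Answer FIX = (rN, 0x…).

FIX = (r0, 0x2d)

[0] flags=0000 → (cmp)
[1] flags=0000 NE?T → r0=0x2d
[2] flags=0000 HI?F → skip
[3] flags=1010 → (cmp)
[4] flags=1010 VS?F → skip
[5] flags=1010 CS?T → r3=0x50
[6] flags=1010 CC?F → skip
[7] flags=1001 → (cmp)
[8] flags=1001 CS?F → skip
[9] flags=1001 PL?F → skip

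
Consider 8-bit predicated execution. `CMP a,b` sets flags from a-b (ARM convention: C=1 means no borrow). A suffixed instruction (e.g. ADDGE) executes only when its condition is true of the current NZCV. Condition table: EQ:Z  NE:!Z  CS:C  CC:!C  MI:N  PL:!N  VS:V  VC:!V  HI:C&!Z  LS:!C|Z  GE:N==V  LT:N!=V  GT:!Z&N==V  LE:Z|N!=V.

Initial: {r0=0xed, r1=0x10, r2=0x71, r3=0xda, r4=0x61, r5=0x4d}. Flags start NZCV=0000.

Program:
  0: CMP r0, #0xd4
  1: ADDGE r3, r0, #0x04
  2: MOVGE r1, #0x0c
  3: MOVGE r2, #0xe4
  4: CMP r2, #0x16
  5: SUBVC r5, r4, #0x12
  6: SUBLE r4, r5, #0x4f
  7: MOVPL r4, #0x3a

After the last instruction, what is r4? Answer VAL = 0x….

VAL = 0x00

[0] flags=0010 → (cmp)
[1] flags=0010 GE?T → r3=0xf1
[2] flags=0010 GE?T → r1=0x0c
[3] flags=0010 GE?T → r2=0xe4
[4] flags=1010 → (cmp)
[5] flags=1010 VC?T → r5=0x4f
[6] flags=1010 LE?T → r4=0x00
[7] flags=1010 PL?F → skip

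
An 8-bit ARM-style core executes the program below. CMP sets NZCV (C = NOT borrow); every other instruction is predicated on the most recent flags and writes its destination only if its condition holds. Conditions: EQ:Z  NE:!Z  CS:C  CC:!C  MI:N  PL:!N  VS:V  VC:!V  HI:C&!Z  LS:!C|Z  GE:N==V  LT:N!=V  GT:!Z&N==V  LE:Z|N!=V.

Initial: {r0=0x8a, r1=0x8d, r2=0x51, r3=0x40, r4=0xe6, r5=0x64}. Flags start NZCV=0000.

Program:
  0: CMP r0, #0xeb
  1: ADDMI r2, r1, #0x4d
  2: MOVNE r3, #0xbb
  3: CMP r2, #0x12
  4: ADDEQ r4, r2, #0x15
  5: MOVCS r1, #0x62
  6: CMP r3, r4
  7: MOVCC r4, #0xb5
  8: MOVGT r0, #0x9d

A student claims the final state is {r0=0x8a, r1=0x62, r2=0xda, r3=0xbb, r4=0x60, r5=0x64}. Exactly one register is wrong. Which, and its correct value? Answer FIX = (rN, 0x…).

[0] flags=1000 → (cmp)
[1] flags=1000 MI?T → r2=0xda
[2] flags=1000 NE?T → r3=0xbb
[3] flags=1010 → (cmp)
[4] flags=1010 EQ?F → skip
[5] flags=1010 CS?T → r1=0x62
[6] flags=1000 → (cmp)
[7] flags=1000 CC?T → r4=0xb5
[8] flags=1000 GT?F → skip

FIX = (r4, 0xb5)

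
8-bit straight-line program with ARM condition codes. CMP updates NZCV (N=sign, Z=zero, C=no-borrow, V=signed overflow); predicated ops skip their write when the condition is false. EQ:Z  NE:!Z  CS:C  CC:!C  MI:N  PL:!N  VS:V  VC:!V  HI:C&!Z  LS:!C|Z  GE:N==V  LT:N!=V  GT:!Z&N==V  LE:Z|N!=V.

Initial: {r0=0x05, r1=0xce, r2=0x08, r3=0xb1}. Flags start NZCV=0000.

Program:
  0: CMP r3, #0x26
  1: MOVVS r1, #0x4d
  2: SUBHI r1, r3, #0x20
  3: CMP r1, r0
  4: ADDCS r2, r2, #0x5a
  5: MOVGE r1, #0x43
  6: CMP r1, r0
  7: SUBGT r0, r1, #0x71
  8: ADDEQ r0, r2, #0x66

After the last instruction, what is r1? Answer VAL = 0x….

0: ✓ CMP  NZCV=1010
1: · MOVVS
2: ✓ SUBHI  r1←0x91
3: ✓ CMP  NZCV=1010
4: ✓ ADDCS  r2←0x62
5: · MOVGE
6: ✓ CMP  NZCV=1010
7: · SUBGT
8: · ADDEQ

VAL = 0x91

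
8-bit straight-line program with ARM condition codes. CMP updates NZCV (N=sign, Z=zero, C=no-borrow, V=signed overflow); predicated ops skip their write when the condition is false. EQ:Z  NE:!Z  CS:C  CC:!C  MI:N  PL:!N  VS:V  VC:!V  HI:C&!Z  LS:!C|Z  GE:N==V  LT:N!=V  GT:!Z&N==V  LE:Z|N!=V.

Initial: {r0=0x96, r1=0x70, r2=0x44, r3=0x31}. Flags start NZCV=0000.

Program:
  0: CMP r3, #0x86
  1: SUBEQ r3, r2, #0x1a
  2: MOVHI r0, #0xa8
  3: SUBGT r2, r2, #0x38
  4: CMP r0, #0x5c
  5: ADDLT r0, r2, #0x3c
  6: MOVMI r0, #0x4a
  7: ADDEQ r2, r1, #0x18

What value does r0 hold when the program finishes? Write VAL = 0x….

VAL = 0x48

[0] flags=1001 → (cmp)
[1] flags=1001 EQ?F → skip
[2] flags=1001 HI?F → skip
[3] flags=1001 GT?T → r2=0x0c
[4] flags=0011 → (cmp)
[5] flags=0011 LT?T → r0=0x48
[6] flags=0011 MI?F → skip
[7] flags=0011 EQ?F → skip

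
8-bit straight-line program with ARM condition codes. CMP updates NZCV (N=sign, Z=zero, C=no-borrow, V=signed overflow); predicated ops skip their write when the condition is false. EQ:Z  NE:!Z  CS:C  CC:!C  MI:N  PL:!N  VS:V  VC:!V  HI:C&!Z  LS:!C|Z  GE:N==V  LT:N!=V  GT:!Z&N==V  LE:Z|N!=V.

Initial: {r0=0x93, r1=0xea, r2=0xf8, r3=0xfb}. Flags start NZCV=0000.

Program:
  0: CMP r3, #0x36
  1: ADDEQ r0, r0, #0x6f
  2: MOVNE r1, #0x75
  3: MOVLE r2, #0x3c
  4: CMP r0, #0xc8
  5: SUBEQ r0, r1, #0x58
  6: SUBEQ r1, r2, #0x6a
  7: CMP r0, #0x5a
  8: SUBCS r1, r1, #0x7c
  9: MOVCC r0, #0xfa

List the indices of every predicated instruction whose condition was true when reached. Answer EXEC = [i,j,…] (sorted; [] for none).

EXEC = [2,3,8]

[0] flags=1010 → (cmp)
[1] flags=1010 EQ?F → skip
[2] flags=1010 NE?T → r1=0x75
[3] flags=1010 LE?T → r2=0x3c
[4] flags=1000 → (cmp)
[5] flags=1000 EQ?F → skip
[6] flags=1000 EQ?F → skip
[7] flags=0011 → (cmp)
[8] flags=0011 CS?T → r1=0xf9
[9] flags=0011 CC?F → skip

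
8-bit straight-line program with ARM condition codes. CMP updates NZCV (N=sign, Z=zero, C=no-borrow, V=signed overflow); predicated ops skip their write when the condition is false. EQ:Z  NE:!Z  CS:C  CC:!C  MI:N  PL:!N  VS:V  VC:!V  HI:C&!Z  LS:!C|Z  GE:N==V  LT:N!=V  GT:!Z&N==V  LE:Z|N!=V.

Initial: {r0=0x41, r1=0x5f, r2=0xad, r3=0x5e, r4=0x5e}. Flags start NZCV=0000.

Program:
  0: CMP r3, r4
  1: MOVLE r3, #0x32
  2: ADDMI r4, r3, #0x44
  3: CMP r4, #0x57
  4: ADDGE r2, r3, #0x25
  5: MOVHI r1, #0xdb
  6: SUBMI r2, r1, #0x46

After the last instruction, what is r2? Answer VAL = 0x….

0: ✓ CMP  NZCV=0110
1: ✓ MOVLE  r3←0x32
2: · ADDMI
3: ✓ CMP  NZCV=0010
4: ✓ ADDGE  r2←0x57
5: ✓ MOVHI  r1←0xdb
6: · SUBMI

VAL = 0x57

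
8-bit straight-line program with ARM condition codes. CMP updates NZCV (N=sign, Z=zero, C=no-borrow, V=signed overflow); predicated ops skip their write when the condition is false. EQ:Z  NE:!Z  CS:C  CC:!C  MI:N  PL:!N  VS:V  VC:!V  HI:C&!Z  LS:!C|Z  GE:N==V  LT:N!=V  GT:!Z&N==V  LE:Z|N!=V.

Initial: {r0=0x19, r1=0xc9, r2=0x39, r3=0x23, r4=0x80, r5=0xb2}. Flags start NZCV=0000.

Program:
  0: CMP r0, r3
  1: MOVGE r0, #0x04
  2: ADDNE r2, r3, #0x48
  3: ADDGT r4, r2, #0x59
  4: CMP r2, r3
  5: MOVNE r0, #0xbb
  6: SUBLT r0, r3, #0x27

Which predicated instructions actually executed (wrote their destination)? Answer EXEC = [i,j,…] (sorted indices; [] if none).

EXEC = [2,5]

0: ✓ CMP  NZCV=1000
1: · MOVGE
2: ✓ ADDNE  r2←0x6b
3: · ADDGT
4: ✓ CMP  NZCV=0010
5: ✓ MOVNE  r0←0xbb
6: · SUBLT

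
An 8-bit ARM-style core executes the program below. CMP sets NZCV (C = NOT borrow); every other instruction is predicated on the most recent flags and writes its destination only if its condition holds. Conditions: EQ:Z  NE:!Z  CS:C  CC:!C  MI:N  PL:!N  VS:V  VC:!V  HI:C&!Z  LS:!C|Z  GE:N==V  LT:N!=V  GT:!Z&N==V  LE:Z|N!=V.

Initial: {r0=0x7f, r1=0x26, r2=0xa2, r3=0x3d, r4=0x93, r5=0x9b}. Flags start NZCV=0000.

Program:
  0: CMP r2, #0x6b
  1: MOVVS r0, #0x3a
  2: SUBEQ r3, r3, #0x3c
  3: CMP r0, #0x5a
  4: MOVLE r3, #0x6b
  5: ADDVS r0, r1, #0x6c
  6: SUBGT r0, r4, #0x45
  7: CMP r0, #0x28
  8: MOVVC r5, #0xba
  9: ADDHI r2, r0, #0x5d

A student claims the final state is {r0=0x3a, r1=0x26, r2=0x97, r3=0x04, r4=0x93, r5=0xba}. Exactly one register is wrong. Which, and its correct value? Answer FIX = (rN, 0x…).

0: ✓ CMP  NZCV=0011
1: ✓ MOVVS  r0←0x3a
2: · SUBEQ
3: ✓ CMP  NZCV=1000
4: ✓ MOVLE  r3←0x6b
5: · ADDVS
6: · SUBGT
7: ✓ CMP  NZCV=0010
8: ✓ MOVVC  r5←0xba
9: ✓ ADDHI  r2←0x97

FIX = (r3, 0x6b)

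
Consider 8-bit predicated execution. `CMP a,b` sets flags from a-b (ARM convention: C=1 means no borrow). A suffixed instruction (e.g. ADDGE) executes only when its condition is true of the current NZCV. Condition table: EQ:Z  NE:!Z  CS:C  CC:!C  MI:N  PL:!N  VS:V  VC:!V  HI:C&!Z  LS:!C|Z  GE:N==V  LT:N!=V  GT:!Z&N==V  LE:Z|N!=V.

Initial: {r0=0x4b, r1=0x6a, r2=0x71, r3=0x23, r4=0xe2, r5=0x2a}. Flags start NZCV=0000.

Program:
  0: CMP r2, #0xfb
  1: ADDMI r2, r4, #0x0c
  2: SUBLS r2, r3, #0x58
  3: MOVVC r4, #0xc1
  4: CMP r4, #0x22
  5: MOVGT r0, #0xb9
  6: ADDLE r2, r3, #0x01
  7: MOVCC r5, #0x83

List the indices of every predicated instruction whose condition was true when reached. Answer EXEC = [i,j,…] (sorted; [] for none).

EXEC = [2,3,6]

0: ✓ CMP  NZCV=0000
1: · ADDMI
2: ✓ SUBLS  r2←0xcb
3: ✓ MOVVC  r4←0xc1
4: ✓ CMP  NZCV=1010
5: · MOVGT
6: ✓ ADDLE  r2←0x24
7: · MOVCC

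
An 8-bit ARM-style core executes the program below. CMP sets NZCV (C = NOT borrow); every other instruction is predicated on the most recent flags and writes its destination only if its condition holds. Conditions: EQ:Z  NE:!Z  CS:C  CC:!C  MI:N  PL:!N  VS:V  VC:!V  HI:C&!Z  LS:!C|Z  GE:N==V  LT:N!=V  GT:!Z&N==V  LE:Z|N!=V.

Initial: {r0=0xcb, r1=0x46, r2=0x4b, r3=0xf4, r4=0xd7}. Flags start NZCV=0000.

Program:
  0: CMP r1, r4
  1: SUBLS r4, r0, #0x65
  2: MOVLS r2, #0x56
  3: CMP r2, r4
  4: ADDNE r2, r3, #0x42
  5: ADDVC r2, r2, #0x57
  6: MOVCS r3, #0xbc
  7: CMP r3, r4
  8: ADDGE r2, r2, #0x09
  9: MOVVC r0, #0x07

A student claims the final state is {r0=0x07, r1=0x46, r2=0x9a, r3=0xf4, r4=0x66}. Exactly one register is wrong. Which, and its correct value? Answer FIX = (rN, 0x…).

FIX = (r2, 0x8d)

[0] flags=0000 → (cmp)
[1] flags=0000 LS?T → r4=0x66
[2] flags=0000 LS?T → r2=0x56
[3] flags=1000 → (cmp)
[4] flags=1000 NE?T → r2=0x36
[5] flags=1000 VC?T → r2=0x8d
[6] flags=1000 CS?F → skip
[7] flags=1010 → (cmp)
[8] flags=1010 GE?F → skip
[9] flags=1010 VC?T → r0=0x07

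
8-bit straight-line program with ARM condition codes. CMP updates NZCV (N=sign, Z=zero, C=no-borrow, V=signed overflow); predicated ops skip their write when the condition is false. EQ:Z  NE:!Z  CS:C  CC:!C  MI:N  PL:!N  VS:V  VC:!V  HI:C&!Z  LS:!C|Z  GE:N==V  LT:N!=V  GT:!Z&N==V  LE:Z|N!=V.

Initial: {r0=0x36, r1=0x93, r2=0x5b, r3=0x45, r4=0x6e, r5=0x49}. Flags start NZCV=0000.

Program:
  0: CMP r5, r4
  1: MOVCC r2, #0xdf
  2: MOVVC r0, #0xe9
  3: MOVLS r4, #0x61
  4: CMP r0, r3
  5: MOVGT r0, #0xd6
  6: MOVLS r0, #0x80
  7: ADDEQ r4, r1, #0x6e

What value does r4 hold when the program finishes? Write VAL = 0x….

[0] flags=1000 → (cmp)
[1] flags=1000 CC?T → r2=0xdf
[2] flags=1000 VC?T → r0=0xe9
[3] flags=1000 LS?T → r4=0x61
[4] flags=1010 → (cmp)
[5] flags=1010 GT?F → skip
[6] flags=1010 LS?F → skip
[7] flags=1010 EQ?F → skip

VAL = 0x61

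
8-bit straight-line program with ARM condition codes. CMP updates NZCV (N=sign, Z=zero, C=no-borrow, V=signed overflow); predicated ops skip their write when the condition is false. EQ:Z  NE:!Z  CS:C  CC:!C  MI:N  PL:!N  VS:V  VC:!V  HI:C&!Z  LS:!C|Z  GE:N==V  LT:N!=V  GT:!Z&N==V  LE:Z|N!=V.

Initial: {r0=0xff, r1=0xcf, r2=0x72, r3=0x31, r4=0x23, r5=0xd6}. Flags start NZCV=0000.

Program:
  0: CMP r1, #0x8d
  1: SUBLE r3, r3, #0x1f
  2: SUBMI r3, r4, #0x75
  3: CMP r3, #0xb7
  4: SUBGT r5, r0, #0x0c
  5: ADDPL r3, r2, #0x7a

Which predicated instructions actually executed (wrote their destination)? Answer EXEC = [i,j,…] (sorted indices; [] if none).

0: ✓ CMP  NZCV=0010
1: · SUBLE
2: · SUBMI
3: ✓ CMP  NZCV=0000
4: ✓ SUBGT  r5←0xf3
5: ✓ ADDPL  r3←0xec

EXEC = [4,5]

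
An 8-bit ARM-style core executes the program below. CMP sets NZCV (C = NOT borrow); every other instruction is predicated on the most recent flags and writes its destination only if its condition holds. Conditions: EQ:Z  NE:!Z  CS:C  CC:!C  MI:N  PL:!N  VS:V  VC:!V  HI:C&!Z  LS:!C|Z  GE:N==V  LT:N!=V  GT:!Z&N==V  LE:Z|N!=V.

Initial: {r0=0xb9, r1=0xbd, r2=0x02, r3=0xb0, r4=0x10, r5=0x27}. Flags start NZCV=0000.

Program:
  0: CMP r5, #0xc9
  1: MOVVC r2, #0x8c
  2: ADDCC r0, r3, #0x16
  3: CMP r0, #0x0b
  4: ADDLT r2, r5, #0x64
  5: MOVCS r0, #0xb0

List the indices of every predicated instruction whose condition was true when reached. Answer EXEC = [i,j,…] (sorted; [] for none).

[0] flags=0000 → (cmp)
[1] flags=0000 VC?T → r2=0x8c
[2] flags=0000 CC?T → r0=0xc6
[3] flags=1010 → (cmp)
[4] flags=1010 LT?T → r2=0x8b
[5] flags=1010 CS?T → r0=0xb0

EXEC = [1,2,4,5]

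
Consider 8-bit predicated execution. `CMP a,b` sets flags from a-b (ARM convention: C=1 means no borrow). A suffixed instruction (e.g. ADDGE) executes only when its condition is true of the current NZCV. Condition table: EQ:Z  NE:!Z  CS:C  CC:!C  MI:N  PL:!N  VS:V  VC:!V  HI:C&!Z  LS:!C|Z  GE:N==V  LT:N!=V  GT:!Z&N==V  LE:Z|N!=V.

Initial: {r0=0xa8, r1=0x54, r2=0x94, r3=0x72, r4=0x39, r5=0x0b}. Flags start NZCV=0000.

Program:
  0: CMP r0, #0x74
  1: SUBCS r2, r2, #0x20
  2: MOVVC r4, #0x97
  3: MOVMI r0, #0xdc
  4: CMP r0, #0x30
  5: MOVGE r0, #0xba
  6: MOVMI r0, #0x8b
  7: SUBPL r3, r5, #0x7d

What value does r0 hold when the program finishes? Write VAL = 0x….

VAL = 0xa8

[0] flags=0011 → (cmp)
[1] flags=0011 CS?T → r2=0x74
[2] flags=0011 VC?F → skip
[3] flags=0011 MI?F → skip
[4] flags=0011 → (cmp)
[5] flags=0011 GE?F → skip
[6] flags=0011 MI?F → skip
[7] flags=0011 PL?T → r3=0x8e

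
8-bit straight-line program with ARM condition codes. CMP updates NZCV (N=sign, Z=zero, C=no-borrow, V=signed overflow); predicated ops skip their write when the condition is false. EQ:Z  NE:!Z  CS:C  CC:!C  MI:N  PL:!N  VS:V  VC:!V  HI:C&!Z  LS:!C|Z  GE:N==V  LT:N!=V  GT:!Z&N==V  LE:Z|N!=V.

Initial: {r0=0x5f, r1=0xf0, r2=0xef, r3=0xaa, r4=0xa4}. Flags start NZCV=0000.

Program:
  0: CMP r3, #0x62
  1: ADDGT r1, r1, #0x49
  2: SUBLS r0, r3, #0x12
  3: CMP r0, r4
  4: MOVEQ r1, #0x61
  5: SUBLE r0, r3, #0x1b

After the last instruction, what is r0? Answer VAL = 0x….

[0] flags=0011 → (cmp)
[1] flags=0011 GT?F → skip
[2] flags=0011 LS?F → skip
[3] flags=1001 → (cmp)
[4] flags=1001 EQ?F → skip
[5] flags=1001 LE?F → skip

VAL = 0x5f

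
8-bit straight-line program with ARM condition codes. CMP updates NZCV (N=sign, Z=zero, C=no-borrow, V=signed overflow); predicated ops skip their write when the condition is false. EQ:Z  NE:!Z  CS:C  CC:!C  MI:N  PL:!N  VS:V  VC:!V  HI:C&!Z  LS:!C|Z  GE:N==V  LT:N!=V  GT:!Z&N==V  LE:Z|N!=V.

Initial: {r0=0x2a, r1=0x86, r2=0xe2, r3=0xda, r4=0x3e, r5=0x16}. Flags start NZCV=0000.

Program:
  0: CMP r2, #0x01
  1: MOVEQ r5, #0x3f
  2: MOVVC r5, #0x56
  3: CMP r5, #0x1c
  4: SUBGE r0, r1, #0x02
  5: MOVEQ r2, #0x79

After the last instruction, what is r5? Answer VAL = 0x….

0: ✓ CMP  NZCV=1010
1: · MOVEQ
2: ✓ MOVVC  r5←0x56
3: ✓ CMP  NZCV=0010
4: ✓ SUBGE  r0←0x84
5: · MOVEQ

VAL = 0x56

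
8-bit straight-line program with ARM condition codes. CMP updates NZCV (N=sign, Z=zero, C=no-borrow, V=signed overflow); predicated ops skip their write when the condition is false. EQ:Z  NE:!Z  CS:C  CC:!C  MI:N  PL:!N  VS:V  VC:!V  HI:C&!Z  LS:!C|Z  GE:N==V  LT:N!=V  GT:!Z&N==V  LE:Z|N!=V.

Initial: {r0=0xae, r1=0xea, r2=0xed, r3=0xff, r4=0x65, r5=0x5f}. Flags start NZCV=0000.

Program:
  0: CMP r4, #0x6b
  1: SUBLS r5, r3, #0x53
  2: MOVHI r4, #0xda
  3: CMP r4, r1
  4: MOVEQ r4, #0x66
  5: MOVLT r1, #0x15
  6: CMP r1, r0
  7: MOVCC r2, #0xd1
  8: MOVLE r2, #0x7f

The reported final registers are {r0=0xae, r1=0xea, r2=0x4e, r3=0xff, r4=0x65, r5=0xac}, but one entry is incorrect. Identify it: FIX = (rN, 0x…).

FIX = (r2, 0xed)

0: ✓ CMP  NZCV=1000
1: ✓ SUBLS  r5←0xac
2: · MOVHI
3: ✓ CMP  NZCV=0000
4: · MOVEQ
5: · MOVLT
6: ✓ CMP  NZCV=0010
7: · MOVCC
8: · MOVLE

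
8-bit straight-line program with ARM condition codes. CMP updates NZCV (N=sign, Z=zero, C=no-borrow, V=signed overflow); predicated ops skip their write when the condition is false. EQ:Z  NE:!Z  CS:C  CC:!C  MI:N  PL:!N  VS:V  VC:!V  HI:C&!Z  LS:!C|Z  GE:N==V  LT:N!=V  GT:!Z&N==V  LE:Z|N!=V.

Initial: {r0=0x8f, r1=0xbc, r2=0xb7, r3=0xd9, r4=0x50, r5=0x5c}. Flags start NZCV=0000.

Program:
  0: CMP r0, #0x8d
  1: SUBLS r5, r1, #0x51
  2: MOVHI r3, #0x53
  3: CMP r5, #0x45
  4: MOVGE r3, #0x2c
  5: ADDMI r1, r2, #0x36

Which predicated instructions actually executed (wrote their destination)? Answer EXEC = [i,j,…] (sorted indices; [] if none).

EXEC = [2,4]

0: ✓ CMP  NZCV=0010
1: · SUBLS
2: ✓ MOVHI  r3←0x53
3: ✓ CMP  NZCV=0010
4: ✓ MOVGE  r3←0x2c
5: · ADDMI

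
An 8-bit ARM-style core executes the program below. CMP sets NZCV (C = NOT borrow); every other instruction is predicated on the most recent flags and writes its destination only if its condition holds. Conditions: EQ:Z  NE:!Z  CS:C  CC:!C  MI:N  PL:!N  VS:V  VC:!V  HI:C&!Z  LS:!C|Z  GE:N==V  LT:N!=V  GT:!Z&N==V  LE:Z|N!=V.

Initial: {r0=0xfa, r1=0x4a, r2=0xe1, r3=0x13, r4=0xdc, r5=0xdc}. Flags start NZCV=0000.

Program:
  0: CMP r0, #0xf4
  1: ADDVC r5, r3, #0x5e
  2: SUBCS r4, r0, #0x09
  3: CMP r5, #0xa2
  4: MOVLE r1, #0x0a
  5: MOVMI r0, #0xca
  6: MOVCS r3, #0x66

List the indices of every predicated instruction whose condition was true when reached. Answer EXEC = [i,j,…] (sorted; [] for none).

EXEC = [1,2,5]

[0] flags=0010 → (cmp)
[1] flags=0010 VC?T → r5=0x71
[2] flags=0010 CS?T → r4=0xf1
[3] flags=1001 → (cmp)
[4] flags=1001 LE?F → skip
[5] flags=1001 MI?T → r0=0xca
[6] flags=1001 CS?F → skip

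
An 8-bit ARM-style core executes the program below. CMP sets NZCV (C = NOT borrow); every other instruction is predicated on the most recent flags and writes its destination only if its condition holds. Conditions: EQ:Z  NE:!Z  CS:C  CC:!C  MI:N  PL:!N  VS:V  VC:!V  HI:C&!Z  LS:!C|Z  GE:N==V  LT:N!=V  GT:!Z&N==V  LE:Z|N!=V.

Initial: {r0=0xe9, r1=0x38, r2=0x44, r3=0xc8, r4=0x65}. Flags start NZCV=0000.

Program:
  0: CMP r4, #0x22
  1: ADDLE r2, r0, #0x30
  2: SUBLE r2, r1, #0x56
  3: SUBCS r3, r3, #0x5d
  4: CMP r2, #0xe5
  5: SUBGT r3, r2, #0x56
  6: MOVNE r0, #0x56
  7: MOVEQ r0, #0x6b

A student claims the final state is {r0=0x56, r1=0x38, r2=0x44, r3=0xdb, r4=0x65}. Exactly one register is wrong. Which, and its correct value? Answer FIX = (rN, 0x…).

[0] flags=0010 → (cmp)
[1] flags=0010 LE?F → skip
[2] flags=0010 LE?F → skip
[3] flags=0010 CS?T → r3=0x6b
[4] flags=0000 → (cmp)
[5] flags=0000 GT?T → r3=0xee
[6] flags=0000 NE?T → r0=0x56
[7] flags=0000 EQ?F → skip

FIX = (r3, 0xee)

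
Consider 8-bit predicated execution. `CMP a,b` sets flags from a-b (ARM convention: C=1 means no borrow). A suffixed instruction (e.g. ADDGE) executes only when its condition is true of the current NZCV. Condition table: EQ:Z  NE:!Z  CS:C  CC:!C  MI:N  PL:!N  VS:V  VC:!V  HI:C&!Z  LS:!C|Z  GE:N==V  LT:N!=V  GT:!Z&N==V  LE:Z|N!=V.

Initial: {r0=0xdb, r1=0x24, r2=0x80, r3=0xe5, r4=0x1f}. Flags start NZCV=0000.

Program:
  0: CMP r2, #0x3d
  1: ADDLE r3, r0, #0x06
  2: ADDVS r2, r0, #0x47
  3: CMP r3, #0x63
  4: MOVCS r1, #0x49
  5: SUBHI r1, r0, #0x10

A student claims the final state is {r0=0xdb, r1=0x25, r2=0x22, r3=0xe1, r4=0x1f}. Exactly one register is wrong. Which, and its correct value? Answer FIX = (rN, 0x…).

[0] flags=0011 → (cmp)
[1] flags=0011 LE?T → r3=0xe1
[2] flags=0011 VS?T → r2=0x22
[3] flags=0011 → (cmp)
[4] flags=0011 CS?T → r1=0x49
[5] flags=0011 HI?T → r1=0xcb

FIX = (r1, 0xcb)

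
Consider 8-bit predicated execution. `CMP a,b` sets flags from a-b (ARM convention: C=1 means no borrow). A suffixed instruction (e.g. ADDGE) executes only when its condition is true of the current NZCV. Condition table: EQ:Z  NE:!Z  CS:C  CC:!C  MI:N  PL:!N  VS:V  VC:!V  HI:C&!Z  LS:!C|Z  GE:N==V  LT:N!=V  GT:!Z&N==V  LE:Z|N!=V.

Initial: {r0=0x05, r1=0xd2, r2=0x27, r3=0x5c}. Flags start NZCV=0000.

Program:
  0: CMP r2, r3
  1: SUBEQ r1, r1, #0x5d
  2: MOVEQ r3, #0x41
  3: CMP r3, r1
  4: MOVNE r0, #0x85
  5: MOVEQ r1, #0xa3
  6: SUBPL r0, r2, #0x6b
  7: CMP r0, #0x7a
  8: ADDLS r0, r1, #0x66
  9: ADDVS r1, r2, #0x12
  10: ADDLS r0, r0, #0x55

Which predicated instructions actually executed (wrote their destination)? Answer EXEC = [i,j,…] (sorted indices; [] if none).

EXEC = [4,9]

0: ✓ CMP  NZCV=1000
1: · SUBEQ
2: · MOVEQ
3: ✓ CMP  NZCV=1001
4: ✓ MOVNE  r0←0x85
5: · MOVEQ
6: · SUBPL
7: ✓ CMP  NZCV=0011
8: · ADDLS
9: ✓ ADDVS  r1←0x39
10: · ADDLS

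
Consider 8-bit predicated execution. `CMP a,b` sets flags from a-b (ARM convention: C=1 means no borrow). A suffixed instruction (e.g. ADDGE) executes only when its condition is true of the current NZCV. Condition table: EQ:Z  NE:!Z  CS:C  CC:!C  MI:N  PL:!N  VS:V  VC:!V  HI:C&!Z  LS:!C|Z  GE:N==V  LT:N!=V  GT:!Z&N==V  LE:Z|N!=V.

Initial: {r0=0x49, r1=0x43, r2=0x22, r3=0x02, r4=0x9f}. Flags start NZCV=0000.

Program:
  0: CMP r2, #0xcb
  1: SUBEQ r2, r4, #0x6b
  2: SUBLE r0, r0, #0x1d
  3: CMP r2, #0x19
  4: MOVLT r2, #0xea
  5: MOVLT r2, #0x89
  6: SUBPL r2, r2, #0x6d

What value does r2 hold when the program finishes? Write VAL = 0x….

VAL = 0xb5

[0] flags=0000 → (cmp)
[1] flags=0000 EQ?F → skip
[2] flags=0000 LE?F → skip
[3] flags=0010 → (cmp)
[4] flags=0010 LT?F → skip
[5] flags=0010 LT?F → skip
[6] flags=0010 PL?T → r2=0xb5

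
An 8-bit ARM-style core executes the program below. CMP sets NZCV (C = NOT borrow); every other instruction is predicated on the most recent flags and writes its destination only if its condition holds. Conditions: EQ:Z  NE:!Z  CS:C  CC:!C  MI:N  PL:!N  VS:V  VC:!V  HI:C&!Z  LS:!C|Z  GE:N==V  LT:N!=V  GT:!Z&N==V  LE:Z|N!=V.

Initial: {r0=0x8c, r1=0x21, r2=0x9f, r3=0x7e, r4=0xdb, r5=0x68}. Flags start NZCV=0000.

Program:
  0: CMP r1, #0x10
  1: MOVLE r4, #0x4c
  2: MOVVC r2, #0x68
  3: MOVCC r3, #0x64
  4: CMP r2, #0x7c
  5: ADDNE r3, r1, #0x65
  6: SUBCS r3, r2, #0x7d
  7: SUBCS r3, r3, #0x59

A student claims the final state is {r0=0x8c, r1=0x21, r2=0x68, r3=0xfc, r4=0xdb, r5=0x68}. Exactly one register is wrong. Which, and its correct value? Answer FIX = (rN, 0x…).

FIX = (r3, 0x86)

[0] flags=0010 → (cmp)
[1] flags=0010 LE?F → skip
[2] flags=0010 VC?T → r2=0x68
[3] flags=0010 CC?F → skip
[4] flags=1000 → (cmp)
[5] flags=1000 NE?T → r3=0x86
[6] flags=1000 CS?F → skip
[7] flags=1000 CS?F → skip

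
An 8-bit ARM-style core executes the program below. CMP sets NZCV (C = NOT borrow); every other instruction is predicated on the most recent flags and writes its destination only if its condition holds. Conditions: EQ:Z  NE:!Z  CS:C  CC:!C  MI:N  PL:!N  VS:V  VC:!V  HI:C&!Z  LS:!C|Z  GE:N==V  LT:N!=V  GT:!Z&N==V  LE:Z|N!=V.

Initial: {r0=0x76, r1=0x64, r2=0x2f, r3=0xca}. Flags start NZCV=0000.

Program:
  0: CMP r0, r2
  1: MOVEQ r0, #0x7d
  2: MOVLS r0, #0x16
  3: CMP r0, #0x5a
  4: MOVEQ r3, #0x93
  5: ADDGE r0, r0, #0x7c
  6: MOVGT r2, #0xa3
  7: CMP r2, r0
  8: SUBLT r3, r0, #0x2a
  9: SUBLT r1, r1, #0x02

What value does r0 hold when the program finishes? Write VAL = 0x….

[0] flags=0010 → (cmp)
[1] flags=0010 EQ?F → skip
[2] flags=0010 LS?F → skip
[3] flags=0010 → (cmp)
[4] flags=0010 EQ?F → skip
[5] flags=0010 GE?T → r0=0xf2
[6] flags=0010 GT?T → r2=0xa3
[7] flags=1000 → (cmp)
[8] flags=1000 LT?T → r3=0xc8
[9] flags=1000 LT?T → r1=0x62

VAL = 0xf2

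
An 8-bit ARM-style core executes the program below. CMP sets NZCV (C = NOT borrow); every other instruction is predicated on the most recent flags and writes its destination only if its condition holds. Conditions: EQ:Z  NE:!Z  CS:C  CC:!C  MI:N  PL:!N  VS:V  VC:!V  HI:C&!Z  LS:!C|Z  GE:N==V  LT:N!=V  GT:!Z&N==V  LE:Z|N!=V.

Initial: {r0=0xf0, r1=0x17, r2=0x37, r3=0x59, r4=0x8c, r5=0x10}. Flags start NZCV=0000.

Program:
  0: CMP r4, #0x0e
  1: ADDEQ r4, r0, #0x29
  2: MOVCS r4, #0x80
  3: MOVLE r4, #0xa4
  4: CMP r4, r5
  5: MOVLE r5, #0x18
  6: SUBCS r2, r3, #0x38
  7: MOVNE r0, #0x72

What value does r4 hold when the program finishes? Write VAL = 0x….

VAL = 0xa4

0: ✓ CMP  NZCV=0011
1: · ADDEQ
2: ✓ MOVCS  r4←0x80
3: ✓ MOVLE  r4←0xa4
4: ✓ CMP  NZCV=1010
5: ✓ MOVLE  r5←0x18
6: ✓ SUBCS  r2←0x21
7: ✓ MOVNE  r0←0x72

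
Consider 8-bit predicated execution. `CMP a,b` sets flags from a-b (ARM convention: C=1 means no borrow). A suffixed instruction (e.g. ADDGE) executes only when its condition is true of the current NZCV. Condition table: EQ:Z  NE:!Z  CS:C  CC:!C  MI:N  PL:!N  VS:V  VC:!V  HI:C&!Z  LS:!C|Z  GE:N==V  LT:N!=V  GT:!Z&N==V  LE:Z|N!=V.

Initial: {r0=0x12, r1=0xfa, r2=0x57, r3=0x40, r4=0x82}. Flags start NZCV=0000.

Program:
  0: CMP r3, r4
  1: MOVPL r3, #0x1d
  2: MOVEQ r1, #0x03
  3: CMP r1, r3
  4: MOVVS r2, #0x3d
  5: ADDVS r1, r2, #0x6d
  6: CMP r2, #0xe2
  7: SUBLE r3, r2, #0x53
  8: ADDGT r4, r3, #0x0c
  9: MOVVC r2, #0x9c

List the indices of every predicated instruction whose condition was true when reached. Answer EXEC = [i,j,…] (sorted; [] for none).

[0] flags=1001 → (cmp)
[1] flags=1001 PL?F → skip
[2] flags=1001 EQ?F → skip
[3] flags=1010 → (cmp)
[4] flags=1010 VS?F → skip
[5] flags=1010 VS?F → skip
[6] flags=0000 → (cmp)
[7] flags=0000 LE?F → skip
[8] flags=0000 GT?T → r4=0x4c
[9] flags=0000 VC?T → r2=0x9c

EXEC = [8,9]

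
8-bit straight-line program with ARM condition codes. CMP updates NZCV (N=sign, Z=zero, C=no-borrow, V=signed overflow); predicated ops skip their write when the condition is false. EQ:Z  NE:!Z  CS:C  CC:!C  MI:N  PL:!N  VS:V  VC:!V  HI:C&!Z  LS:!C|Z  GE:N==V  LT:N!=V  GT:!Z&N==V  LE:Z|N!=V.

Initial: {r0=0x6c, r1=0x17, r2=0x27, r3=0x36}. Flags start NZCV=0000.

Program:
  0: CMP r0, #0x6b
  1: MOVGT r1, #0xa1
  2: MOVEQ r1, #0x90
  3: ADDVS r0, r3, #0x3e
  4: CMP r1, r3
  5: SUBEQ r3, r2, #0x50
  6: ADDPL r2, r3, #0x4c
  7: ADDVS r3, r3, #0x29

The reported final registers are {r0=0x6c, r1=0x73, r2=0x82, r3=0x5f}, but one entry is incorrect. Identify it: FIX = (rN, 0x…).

0: ✓ CMP  NZCV=0010
1: ✓ MOVGT  r1←0xa1
2: · MOVEQ
3: · ADDVS
4: ✓ CMP  NZCV=0011
5: · SUBEQ
6: ✓ ADDPL  r2←0x82
7: ✓ ADDVS  r3←0x5f

FIX = (r1, 0xa1)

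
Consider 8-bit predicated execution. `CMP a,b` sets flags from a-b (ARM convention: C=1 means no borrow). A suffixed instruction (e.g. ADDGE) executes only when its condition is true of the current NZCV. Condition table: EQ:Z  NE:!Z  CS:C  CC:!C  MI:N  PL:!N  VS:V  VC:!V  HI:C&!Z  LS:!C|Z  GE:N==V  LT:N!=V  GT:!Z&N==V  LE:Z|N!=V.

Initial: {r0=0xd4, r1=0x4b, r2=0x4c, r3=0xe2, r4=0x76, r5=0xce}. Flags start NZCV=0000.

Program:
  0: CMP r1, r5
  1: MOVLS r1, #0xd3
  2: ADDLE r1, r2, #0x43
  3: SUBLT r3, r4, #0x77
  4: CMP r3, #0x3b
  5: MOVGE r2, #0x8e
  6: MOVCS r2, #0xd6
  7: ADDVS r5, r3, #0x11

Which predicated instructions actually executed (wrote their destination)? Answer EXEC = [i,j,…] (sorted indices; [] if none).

EXEC = [1,6]

[0] flags=0000 → (cmp)
[1] flags=0000 LS?T → r1=0xd3
[2] flags=0000 LE?F → skip
[3] flags=0000 LT?F → skip
[4] flags=1010 → (cmp)
[5] flags=1010 GE?F → skip
[6] flags=1010 CS?T → r2=0xd6
[7] flags=1010 VS?F → skip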